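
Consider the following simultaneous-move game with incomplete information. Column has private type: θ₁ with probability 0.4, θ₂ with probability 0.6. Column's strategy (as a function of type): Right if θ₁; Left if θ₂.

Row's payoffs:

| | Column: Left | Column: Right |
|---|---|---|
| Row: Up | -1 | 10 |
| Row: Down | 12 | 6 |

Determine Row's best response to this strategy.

Down

E[Up] = 0.4·(10) + 0.6·(-1) = 3.4
E[Down] = 0.4·(6) + 0.6·(12) = 9.6
Best response: Down (9.6 is the largest).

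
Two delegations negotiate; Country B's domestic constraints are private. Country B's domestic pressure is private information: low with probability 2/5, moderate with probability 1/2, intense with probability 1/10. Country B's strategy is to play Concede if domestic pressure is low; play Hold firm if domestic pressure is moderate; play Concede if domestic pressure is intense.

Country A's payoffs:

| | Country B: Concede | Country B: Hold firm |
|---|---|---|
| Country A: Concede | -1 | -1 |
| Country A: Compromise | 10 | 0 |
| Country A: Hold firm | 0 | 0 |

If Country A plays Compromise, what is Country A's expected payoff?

5

E[Compromise] = 2/5·10 + 1/2·0 + 1/10·10 = 4 + 0 + 1 = 5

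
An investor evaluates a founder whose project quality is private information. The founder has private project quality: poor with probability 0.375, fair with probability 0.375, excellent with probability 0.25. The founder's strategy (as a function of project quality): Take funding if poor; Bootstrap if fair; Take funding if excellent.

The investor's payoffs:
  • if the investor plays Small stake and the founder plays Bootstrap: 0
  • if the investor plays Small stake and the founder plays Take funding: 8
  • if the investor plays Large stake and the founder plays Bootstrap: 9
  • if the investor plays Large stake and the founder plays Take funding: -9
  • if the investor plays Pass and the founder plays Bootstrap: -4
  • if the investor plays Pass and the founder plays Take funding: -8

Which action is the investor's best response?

Compute the investor's expected payoff for each action, taking the expectation over the founder's type.
E[Small stake] = 0.375·(8) + 0.375·(0) + 0.25·(8) = 5
E[Large stake] = 0.375·(-9) + 0.375·(9) + 0.25·(-9) = -2.25
E[Pass] = 0.375·(-8) + 0.375·(-4) + 0.25·(-8) = -6.5
Best response: Small stake (5 is the largest).

Small stake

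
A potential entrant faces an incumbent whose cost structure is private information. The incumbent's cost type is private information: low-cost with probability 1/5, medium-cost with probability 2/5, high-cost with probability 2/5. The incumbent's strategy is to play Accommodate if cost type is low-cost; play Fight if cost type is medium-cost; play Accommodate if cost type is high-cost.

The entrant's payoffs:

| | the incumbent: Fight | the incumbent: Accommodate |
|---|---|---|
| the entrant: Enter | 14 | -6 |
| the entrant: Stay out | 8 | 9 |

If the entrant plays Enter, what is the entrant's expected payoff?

2

E[Enter] = 1/5·(-6) + 2/5·14 + 2/5·(-6) = (-6/5) + 28/5 + (-12/5) = 2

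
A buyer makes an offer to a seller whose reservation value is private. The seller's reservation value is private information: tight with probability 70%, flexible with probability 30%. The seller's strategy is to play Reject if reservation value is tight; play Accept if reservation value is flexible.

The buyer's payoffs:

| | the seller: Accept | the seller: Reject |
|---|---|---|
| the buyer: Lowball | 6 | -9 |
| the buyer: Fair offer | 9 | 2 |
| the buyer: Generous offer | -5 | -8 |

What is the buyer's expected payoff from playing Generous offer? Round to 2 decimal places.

E[Generous offer] = 0.7·(-8) + 0.3·(-5) = (-5.6) + (-1.5) = -7.1

-7.10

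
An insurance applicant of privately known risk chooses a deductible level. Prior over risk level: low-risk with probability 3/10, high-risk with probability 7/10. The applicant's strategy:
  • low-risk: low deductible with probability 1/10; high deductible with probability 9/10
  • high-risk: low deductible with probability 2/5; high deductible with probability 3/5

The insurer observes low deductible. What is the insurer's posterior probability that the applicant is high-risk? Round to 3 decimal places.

Apply Bayes' rule using the sender's strategy as the likelihood.
P(low deductible) = (3/10)·(1/10) + (7/10)·(2/5) = 31/100
P(high-risk | low deductible) = ((7/10)·(2/5)) / (31/100) = (7/25) / (31/100) = 28/31

0.903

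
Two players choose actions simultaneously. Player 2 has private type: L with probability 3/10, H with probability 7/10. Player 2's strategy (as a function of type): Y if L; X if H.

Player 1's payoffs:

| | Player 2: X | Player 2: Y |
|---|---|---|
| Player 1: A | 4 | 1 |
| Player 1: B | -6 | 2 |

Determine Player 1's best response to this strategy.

A

E[A] = 3/10·(1) + 7/10·(4) = 31/10
E[B] = 3/10·(2) + 7/10·(-6) = -18/5
Best response: A (31/10 is the largest).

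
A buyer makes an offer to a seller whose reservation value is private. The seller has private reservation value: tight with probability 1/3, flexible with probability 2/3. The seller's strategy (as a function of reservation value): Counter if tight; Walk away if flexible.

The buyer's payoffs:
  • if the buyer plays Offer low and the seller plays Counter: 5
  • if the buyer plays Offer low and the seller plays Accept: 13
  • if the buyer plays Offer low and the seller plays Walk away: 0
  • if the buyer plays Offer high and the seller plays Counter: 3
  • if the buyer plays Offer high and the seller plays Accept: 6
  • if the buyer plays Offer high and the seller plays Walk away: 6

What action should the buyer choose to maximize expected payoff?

E[Offer low] = 1/3·(5) + 2/3·(0) = 5/3
E[Offer high] = 1/3·(3) + 2/3·(6) = 5
Best response: Offer high (5 is the largest).

Offer high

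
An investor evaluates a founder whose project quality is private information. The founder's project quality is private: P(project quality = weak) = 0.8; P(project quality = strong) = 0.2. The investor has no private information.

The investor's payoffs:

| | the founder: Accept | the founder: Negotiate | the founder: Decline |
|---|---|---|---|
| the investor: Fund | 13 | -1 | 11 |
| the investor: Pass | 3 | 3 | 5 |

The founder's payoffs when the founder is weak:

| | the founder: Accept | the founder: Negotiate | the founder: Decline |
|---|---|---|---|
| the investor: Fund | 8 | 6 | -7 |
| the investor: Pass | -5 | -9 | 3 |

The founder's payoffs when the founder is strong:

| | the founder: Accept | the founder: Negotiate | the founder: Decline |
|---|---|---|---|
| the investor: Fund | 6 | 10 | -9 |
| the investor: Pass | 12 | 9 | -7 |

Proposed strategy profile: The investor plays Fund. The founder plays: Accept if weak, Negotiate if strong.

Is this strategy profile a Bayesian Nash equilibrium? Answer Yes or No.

A profile is a BNE iff every type of every player is best-responding given beliefs about the other side.
The investor plays Fund: E[Fund] = 0.8·(13) + 0.2·(-1) = 10.2; E[Pass] = 3. Best-responding. ✓
The founder (project quality weak), facing Fund: Accept gives 8, Negotiate gives 6, Decline gives -7. Proposed Accept is best. ✓
The founder (project quality strong), facing Fund: Accept gives 6, Negotiate gives 10, Decline gives -9. Proposed Negotiate is best. ✓

Yes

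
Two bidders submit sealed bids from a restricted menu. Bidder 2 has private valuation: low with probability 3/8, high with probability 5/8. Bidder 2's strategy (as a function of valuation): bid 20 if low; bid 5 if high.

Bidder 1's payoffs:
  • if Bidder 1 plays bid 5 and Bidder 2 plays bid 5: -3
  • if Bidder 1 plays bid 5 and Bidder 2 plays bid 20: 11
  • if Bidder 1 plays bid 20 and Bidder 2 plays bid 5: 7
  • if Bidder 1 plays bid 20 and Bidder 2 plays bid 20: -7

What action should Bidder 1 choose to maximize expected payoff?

E[bid 5] = 3/8·(11) + 5/8·(-3) = 9/4
E[bid 20] = 3/8·(-7) + 5/8·(7) = 7/4
Best response: bid 5 (9/4 is the largest).

bid 5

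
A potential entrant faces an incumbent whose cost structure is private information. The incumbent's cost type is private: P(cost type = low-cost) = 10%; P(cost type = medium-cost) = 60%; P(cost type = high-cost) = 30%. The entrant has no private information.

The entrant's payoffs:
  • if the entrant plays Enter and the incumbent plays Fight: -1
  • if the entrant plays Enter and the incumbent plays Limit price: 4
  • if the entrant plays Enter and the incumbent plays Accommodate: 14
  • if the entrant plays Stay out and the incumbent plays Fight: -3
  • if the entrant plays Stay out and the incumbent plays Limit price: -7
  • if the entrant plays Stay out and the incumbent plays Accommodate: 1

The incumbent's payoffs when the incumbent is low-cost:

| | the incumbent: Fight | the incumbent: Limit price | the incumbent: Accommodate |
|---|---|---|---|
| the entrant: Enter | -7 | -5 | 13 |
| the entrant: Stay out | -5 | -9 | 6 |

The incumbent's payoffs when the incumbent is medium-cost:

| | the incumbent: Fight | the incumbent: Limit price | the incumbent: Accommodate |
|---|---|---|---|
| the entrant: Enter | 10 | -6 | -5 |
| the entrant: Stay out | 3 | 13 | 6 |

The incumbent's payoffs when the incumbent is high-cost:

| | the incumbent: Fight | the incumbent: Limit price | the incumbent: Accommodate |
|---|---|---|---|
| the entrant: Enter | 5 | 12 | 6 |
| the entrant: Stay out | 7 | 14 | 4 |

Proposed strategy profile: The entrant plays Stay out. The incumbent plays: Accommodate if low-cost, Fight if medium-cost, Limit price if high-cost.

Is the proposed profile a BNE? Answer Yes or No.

No

The entrant plays Stay out: E[Stay out] = 0.1·(1) + 0.6·(-3) + 0.3·(-7) = -3.8; E[Enter] = 2. Not best-responding. ✗
The incumbent (cost type low-cost), facing Stay out: Fight gives -5, Limit price gives -9, Accommodate gives 6. Proposed Accommodate is best. ✓
The incumbent (cost type medium-cost), facing Stay out: Fight gives 3, Limit price gives 13, Accommodate gives 6. Proposed Fight is not best — profitable deviation exists. ✗
The incumbent (cost type high-cost), facing Stay out: Fight gives 7, Limit price gives 14, Accommodate gives 4. Proposed Limit price is best. ✓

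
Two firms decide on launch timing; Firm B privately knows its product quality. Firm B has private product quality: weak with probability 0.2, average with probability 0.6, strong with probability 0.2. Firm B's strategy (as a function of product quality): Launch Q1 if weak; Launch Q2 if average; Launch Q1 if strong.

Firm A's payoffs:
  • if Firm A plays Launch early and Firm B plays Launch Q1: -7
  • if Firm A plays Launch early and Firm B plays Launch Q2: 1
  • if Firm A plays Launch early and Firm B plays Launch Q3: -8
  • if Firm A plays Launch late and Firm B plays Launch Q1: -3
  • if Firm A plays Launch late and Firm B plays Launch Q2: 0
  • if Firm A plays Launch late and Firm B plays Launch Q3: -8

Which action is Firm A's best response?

E[Launch early] = 0.2·(-7) + 0.6·(1) + 0.2·(-7) = -2.2
E[Launch late] = 0.2·(-3) + 0.6·(0) + 0.2·(-3) = -1.2
Best response: Launch late (-1.2 is the largest).

Launch late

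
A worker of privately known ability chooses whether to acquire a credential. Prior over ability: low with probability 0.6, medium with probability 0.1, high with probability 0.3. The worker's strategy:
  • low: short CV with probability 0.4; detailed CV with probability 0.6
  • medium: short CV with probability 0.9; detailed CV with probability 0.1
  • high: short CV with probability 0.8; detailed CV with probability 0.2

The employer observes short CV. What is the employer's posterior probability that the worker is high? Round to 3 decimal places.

0.421

P(short CV) = 0.6·0.4 + 0.1·0.9 + 0.3·0.8 = 0.57
P(high | short CV) = (0.3·0.8) / 0.57 = 0.24 / 0.57 = 0.421053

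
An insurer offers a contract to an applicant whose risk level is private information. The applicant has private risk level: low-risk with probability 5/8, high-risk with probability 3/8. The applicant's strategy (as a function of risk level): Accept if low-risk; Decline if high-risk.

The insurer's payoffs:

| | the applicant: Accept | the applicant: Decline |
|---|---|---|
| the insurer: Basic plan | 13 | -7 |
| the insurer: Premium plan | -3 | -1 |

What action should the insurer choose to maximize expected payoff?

Basic plan

E[Basic plan] = 5/8·(13) + 3/8·(-7) = 11/2
E[Premium plan] = 5/8·(-3) + 3/8·(-1) = -9/4
Best response: Basic plan (11/2 is the largest).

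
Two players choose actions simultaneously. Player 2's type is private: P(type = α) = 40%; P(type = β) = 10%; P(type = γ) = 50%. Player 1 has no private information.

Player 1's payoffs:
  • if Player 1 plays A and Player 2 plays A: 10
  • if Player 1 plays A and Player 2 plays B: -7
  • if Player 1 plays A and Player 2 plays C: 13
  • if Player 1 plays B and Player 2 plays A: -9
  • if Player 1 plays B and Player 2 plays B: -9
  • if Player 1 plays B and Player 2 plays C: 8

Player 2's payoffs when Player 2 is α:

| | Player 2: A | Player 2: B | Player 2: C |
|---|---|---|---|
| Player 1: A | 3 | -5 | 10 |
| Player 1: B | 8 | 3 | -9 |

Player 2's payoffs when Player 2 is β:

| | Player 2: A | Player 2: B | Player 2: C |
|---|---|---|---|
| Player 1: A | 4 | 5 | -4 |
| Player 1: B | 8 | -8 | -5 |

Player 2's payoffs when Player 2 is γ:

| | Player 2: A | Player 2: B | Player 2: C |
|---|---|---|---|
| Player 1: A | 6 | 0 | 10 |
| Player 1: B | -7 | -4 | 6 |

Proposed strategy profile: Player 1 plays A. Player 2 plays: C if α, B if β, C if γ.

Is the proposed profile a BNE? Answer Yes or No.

Yes

Player 1 plays A: E[A] = 0.4·(13) + 0.1·(-7) + 0.5·(13) = 11; E[B] = 6.3. Best-responding. ✓
Player 2 (type α), facing A: A gives 3, B gives -5, C gives 10. Proposed C is best. ✓
Player 2 (type β), facing A: A gives 4, B gives 5, C gives -4. Proposed B is best. ✓
Player 2 (type γ), facing A: A gives 6, B gives 0, C gives 10. Proposed C is best. ✓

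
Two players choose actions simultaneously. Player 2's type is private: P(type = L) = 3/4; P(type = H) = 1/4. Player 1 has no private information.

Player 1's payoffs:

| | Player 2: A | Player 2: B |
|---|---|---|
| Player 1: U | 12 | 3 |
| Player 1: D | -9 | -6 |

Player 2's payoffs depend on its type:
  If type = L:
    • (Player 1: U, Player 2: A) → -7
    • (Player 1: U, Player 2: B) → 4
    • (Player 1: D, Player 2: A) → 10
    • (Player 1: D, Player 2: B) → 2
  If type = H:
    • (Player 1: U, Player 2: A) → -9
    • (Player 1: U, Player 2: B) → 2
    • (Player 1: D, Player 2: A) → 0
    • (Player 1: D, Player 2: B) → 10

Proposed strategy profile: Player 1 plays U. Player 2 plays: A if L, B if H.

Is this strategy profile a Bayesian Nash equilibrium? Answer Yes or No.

Player 1 plays U: E[U] = 3/4·(12) + 1/4·(3) = 39/4; E[D] = -33/4. Best-responding. ✓
Player 2 (type L), facing U: A gives -7, B gives 4. Proposed A is not best — profitable deviation exists. ✗
Player 2 (type H), facing U: A gives -9, B gives 2. Proposed B is best. ✓

No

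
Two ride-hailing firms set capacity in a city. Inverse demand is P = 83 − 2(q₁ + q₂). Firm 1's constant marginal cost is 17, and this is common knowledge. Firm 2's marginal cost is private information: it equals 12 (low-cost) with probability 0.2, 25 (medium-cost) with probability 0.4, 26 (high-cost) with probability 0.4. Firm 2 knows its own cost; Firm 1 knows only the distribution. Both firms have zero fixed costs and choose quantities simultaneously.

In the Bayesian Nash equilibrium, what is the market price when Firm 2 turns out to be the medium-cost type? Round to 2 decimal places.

Firm 2 with cost c maximizes (83 − 2(q₁+q₂) − c)·q₂, giving q₂(c) = (83 − c − 2q₁)/4.
E[c₂] = 0.2·12 + 0.4·25 + 0.4·26 = 22.8
Firm 1's FOC against E[q₂] yields q₁ = (83 − 2·17 + E[c₂])/6 = (83 − 34 + 22.8)/6 = 11.9667.
q₂(medium-cost) = 8.51667, so P = 83 − 2·(11.9667 + 8.51667) = 42.0333.

42.03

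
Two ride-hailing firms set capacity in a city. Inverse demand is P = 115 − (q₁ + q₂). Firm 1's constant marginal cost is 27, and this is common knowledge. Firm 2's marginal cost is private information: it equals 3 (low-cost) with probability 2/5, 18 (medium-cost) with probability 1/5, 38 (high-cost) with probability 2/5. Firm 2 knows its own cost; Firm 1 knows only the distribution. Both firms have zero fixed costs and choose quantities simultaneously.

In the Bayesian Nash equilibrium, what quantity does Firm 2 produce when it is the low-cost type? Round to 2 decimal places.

42.50

Each type of Firm 2 best-responds to q₁; Firm 1 best-responds to the expected q₂ over Firm 2's types.
Firm 2 with cost c maximizes (115 − (q₁+q₂) − c)·q₂, giving q₂(c) = (115 − c − q₁)/2.
E[c₂] = 2/5·3 + 1/5·18 + 2/5·38 = 20
Firm 1's FOC against E[q₂] yields q₁ = (115 − 2·27 + E[c₂])/3 = (115 − 54 + 20)/3 = 27.
q₂(low-cost) = (115 − 3 − 27)/2 = 42.5.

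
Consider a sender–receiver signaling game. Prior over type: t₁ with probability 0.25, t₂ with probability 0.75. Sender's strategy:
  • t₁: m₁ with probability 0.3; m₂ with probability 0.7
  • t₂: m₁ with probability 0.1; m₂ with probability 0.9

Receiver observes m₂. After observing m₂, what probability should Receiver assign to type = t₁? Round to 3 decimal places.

0.206

Apply Bayes' rule using the sender's strategy as the likelihood.
P(m₂) = 0.25·0.7 + 0.75·0.9 = 0.85
P(t₁ | m₂) = (0.25·0.7) / 0.85 = 0.175 / 0.85 = 0.205882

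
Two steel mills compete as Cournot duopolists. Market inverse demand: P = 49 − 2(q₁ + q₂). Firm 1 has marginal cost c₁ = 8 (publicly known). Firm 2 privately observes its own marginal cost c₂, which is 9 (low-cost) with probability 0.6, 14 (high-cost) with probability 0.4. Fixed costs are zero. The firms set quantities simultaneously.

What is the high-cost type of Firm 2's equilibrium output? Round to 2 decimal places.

Firm 2 with cost c maximizes (49 − 2(q₁+q₂) − c)·q₂, giving q₂(c) = (49 − c − 2q₁)/4.
E[c₂] = 0.6·9 + 0.4·14 = 11
Firm 1's FOC against E[q₂] yields q₁ = (49 − 2·8 + E[c₂])/6 = (49 − 16 + 11)/6 = 7.33333.
q₂(high-cost) = (49 − 14 − 2·7.33333)/4 = 5.08333.

5.08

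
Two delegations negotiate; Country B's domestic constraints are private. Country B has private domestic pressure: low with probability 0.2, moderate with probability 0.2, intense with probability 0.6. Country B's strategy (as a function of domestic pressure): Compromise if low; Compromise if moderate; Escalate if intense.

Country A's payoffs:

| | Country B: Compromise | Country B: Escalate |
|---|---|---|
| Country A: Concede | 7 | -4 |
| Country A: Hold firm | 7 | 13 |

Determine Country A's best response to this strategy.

Hold firm

E[Concede] = 0.2·(7) + 0.2·(7) + 0.6·(-4) = 0.4
E[Hold firm] = 0.2·(7) + 0.2·(7) + 0.6·(13) = 10.6
Best response: Hold firm (10.6 is the largest).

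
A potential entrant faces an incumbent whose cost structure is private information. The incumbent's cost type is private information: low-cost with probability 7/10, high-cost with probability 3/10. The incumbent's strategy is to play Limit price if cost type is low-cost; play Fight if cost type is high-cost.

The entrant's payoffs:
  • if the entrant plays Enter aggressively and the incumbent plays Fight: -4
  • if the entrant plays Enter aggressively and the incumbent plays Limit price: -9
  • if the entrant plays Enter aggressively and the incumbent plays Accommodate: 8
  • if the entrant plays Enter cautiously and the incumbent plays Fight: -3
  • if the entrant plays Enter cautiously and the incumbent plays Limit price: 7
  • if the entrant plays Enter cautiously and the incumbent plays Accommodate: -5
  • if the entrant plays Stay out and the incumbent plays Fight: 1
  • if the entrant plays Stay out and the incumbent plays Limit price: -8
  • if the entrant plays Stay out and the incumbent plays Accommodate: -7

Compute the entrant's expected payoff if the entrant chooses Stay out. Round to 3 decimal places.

-5.300

E[Stay out] = 7/10·(-8) + 3/10·1 = (-28/5) + 3/10 = -53/10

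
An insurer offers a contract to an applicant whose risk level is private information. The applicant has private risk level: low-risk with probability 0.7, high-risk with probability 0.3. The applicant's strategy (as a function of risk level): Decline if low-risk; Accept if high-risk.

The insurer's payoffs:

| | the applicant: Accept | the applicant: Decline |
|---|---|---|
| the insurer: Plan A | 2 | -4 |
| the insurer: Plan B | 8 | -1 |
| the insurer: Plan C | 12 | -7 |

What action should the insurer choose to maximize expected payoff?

E[Plan A] = 0.7·(-4) + 0.3·(2) = -2.2
E[Plan B] = 0.7·(-1) + 0.3·(8) = 1.7
E[Plan C] = 0.7·(-7) + 0.3·(12) = -1.3
Best response: Plan B (1.7 is the largest).

Plan B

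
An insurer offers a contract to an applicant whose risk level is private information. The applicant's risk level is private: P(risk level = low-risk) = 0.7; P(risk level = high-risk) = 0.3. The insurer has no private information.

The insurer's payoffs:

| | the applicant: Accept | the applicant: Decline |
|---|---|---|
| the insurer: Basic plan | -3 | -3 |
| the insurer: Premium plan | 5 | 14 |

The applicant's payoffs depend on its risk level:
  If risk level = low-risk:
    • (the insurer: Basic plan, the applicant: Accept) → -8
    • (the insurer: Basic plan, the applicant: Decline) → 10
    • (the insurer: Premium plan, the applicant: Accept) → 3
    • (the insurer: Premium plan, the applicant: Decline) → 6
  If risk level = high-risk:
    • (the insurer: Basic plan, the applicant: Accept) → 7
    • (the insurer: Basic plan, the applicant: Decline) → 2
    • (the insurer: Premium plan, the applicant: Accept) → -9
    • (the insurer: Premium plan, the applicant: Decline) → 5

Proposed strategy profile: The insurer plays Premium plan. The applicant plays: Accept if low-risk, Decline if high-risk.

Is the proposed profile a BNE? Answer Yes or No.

The insurer plays Premium plan: E[Premium plan] = 0.7·(5) + 0.3·(14) = 7.7; E[Basic plan] = -3. Best-responding. ✓
The applicant (risk level low-risk), facing Premium plan: Accept gives 3, Decline gives 6. Proposed Accept is not best — profitable deviation exists. ✗
The applicant (risk level high-risk), facing Premium plan: Accept gives -9, Decline gives 5. Proposed Decline is best. ✓

No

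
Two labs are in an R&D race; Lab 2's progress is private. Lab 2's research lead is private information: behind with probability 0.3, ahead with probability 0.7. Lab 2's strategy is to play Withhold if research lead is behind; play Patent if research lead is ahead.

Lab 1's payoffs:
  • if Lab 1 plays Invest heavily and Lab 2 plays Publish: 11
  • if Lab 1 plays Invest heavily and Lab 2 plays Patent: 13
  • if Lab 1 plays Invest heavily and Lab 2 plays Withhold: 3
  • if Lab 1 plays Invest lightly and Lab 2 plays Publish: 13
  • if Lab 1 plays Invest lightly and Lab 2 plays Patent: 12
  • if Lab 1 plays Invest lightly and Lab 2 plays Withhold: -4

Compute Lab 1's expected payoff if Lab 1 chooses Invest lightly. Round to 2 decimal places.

Take the expectation over Lab 2's research lead, weighting each type's action by its prior probability.
E[Invest lightly] = 0.3·(-4) + 0.7·12 = (-1.2) + 8.4 = 7.2

7.20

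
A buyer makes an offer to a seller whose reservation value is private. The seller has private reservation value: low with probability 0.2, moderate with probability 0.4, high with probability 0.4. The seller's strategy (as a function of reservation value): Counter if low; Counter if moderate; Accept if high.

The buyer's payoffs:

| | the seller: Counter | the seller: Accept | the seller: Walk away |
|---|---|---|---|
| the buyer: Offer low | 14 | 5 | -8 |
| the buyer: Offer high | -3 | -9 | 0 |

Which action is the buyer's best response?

Offer low

Compute the buyer's expected payoff for each action, taking the expectation over the seller's type.
E[Offer low] = 0.2·(14) + 0.4·(14) + 0.4·(5) = 10.4
E[Offer high] = 0.2·(-3) + 0.4·(-3) + 0.4·(-9) = -5.4
Best response: Offer low (10.4 is the largest).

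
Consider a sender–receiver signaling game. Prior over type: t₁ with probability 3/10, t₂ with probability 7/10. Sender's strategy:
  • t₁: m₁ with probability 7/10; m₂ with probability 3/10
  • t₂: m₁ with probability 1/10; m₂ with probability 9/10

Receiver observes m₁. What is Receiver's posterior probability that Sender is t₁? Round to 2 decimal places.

P(m₁) = (3/10)·(7/10) + (7/10)·(1/10) = 7/25
P(t₁ | m₁) = ((3/10)·(7/10)) / (7/25) = (21/100) / (7/25) = 3/4

0.75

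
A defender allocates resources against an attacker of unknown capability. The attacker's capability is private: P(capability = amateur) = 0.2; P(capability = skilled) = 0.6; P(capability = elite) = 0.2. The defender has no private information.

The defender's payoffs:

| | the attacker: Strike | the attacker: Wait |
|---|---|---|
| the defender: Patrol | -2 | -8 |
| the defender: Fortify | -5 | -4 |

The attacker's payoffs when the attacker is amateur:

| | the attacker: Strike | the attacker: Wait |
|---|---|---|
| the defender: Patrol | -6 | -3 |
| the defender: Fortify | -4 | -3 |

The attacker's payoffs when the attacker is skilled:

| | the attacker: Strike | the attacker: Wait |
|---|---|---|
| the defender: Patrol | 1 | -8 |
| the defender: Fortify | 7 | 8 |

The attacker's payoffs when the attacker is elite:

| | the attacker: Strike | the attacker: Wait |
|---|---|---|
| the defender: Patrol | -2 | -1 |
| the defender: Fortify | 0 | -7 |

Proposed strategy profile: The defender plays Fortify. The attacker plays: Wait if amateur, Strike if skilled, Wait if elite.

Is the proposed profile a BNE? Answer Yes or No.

No

The defender plays Fortify: E[Fortify] = 0.2·(-4) + 0.6·(-5) + 0.2·(-4) = -4.6; E[Patrol] = -4.4. Not best-responding. ✗
The attacker (capability amateur), facing Fortify: Strike gives -4, Wait gives -3. Proposed Wait is best. ✓
The attacker (capability skilled), facing Fortify: Strike gives 7, Wait gives 8. Proposed Strike is not best — profitable deviation exists. ✗
The attacker (capability elite), facing Fortify: Strike gives 0, Wait gives -7. Proposed Wait is not best — profitable deviation exists. ✗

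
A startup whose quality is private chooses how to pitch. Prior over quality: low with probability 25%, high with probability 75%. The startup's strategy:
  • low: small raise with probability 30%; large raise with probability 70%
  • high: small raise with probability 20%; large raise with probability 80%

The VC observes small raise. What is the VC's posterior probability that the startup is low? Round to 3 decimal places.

P(small raise) = 0.25·0.3 + 0.75·0.2 = 0.225
P(low | small raise) = (0.25·0.3) / 0.225 = 0.075 / 0.225 = 0.333333

0.333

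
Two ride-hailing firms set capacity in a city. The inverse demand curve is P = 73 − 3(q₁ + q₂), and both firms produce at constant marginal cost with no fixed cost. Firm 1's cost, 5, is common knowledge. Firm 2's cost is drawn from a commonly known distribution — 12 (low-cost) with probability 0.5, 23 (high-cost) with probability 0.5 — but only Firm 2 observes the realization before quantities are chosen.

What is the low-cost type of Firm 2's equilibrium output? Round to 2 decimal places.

5.69

Each type of Firm 2 best-responds to q₁; Firm 1 best-responds to the expected q₂ over Firm 2's types.
Firm 2 with cost c maximizes (73 − 3(q₁+q₂) − c)·q₂, giving q₂(c) = (73 − c − 3q₁)/6.
E[c₂] = 0.5·12 + 0.5·23 = 17.5
Firm 1's FOC against E[q₂] yields q₁ = (73 − 2·5 + E[c₂])/9 = (73 − 10 + 17.5)/9 = 8.94444.
q₂(low-cost) = (73 − 12 − 3·8.94444)/6 = 5.69444.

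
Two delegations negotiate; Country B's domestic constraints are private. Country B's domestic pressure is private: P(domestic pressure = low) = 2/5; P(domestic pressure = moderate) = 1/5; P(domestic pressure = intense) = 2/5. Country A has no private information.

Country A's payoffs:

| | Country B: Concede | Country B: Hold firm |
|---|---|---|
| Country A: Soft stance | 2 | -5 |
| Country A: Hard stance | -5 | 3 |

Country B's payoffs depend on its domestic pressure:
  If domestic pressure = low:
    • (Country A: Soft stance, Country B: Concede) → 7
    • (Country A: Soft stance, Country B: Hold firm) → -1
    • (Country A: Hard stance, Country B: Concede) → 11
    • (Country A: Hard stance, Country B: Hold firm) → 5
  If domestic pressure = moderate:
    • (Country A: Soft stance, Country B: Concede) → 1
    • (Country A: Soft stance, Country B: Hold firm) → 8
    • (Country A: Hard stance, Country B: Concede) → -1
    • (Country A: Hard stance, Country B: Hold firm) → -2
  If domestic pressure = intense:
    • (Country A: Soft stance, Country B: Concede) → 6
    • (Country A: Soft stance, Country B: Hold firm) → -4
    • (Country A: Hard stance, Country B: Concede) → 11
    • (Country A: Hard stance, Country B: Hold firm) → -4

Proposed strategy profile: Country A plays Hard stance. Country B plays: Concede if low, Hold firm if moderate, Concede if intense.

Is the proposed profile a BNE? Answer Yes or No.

Country A plays Hard stance: E[Hard stance] = 2/5·(-5) + 1/5·(3) + 2/5·(-5) = -17/5; E[Soft stance] = 3/5. Not best-responding. ✗
Country B (domestic pressure low), facing Hard stance: Concede gives 11, Hold firm gives 5. Proposed Concede is best. ✓
Country B (domestic pressure moderate), facing Hard stance: Concede gives -1, Hold firm gives -2. Proposed Hold firm is not best — profitable deviation exists. ✗
Country B (domestic pressure intense), facing Hard stance: Concede gives 11, Hold firm gives -4. Proposed Concede is best. ✓

No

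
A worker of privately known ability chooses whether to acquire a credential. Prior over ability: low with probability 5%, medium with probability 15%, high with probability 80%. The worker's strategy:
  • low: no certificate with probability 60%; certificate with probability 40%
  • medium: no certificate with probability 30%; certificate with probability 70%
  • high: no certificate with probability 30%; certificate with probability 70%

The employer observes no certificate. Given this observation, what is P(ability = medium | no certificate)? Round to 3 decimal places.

0.143

Apply Bayes' rule using the sender's strategy as the likelihood.
P(no certificate) = 0.05·0.6 + 0.15·0.3 + 0.8·0.3 = 0.315
P(medium | no certificate) = (0.15·0.3) / 0.315 = 0.045 / 0.315 = 0.142857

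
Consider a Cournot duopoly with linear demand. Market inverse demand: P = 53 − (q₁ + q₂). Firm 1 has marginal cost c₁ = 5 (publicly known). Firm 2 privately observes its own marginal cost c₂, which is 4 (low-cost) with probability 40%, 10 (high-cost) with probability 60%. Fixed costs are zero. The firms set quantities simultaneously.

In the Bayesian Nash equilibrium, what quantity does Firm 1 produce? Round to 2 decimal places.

16.87

Firm 2 with cost c maximizes (53 − (q₁+q₂) − c)·q₂, giving q₂(c) = (53 − c − q₁)/2.
E[c₂] = 0.4·4 + 0.6·10 = 7.6
Firm 1's FOC against E[q₂] yields q₁ = (53 − 2·5 + E[c₂])/3 = (53 − 10 + 7.6)/3 = 16.8667.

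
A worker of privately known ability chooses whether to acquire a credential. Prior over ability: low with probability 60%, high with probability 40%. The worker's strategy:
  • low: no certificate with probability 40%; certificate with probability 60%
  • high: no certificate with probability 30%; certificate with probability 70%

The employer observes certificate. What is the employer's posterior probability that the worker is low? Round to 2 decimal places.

P(certificate) = 0.6·0.6 + 0.4·0.7 = 0.64
P(low | certificate) = (0.6·0.6) / 0.64 = 0.36 / 0.64 = 0.5625

0.56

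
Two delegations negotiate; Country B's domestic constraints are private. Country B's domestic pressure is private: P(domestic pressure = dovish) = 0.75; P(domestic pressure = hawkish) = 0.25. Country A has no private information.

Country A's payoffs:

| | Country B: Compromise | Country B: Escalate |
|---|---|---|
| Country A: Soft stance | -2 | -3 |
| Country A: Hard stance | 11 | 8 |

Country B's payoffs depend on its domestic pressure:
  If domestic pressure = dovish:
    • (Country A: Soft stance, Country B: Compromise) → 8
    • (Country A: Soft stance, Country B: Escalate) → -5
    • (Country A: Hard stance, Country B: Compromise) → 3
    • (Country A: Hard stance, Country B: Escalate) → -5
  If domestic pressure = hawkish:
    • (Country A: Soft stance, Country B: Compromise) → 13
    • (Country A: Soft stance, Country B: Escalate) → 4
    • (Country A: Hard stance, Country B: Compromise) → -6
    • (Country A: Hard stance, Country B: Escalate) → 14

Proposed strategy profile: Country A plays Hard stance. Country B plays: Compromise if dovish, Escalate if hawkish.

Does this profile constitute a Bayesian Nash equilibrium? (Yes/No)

Country A plays Hard stance: E[Hard stance] = 0.75·(11) + 0.25·(8) = 10.25; E[Soft stance] = -2.25. Best-responding. ✓
Country B (domestic pressure dovish), facing Hard stance: Compromise gives 3, Escalate gives -5. Proposed Compromise is best. ✓
Country B (domestic pressure hawkish), facing Hard stance: Compromise gives -6, Escalate gives 14. Proposed Escalate is best. ✓

Yes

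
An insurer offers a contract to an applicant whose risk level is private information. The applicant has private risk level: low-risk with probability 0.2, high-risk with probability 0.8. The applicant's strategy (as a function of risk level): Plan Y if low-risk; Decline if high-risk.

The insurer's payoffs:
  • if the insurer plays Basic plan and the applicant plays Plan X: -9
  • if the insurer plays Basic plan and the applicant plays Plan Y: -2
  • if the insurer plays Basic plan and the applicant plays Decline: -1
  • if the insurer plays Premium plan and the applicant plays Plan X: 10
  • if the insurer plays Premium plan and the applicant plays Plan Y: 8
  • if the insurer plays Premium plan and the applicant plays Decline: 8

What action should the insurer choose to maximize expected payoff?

E[Basic plan] = 0.2·(-2) + 0.8·(-1) = -1.2
E[Premium plan] = 0.2·(8) + 0.8·(8) = 8
Best response: Premium plan (8 is the largest).

Premium plan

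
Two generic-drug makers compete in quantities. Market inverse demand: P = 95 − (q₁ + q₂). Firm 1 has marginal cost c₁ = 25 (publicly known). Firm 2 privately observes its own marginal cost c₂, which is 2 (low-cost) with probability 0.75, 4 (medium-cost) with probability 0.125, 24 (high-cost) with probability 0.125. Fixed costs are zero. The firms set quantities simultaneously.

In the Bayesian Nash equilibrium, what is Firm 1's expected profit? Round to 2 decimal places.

277.78

Type-c best response for Firm 2: q₂(c) = (95 − c)/2 − q₁/2.
Firm 1 maximizes expected profit; its first-order condition is 95 − 2q₁ − E[q₂] − 25 = 0.
Substituting E[q₂] and solving: E[c₂] = 5, so q₁ = (95 − 2·25 + 5)/3 = 16.6667.
E[P] = 95 − (q₁ + E[q₂]) = 41.6667; Firm 1's expected profit = (E[P] − 25)·q₁ = (41.6667 − 25)·16.6667 = 277.778.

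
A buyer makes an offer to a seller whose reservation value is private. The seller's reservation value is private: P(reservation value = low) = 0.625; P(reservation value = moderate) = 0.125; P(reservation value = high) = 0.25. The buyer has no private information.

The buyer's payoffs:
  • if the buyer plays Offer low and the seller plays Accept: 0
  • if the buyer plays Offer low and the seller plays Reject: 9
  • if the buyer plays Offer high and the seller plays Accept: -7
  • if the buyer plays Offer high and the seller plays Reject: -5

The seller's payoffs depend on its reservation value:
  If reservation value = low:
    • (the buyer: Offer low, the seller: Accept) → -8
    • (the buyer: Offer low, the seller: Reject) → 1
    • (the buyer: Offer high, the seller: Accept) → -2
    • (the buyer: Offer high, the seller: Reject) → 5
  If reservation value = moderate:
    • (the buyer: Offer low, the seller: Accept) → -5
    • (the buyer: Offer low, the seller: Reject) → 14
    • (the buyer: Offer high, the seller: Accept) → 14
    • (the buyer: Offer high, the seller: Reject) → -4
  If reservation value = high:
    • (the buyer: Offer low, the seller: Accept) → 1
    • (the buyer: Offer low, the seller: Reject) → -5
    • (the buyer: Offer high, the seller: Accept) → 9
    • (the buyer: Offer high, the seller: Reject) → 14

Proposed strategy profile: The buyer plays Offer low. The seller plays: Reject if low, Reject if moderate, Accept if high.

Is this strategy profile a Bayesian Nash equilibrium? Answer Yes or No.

The buyer plays Offer low: E[Offer low] = 0.625·(9) + 0.125·(9) + 0.25·(0) = 6.75; E[Offer high] = -5.5. Best-responding. ✓
The seller (reservation value low), facing Offer low: Accept gives -8, Reject gives 1. Proposed Reject is best. ✓
The seller (reservation value moderate), facing Offer low: Accept gives -5, Reject gives 14. Proposed Reject is best. ✓
The seller (reservation value high), facing Offer low: Accept gives 1, Reject gives -5. Proposed Accept is best. ✓

Yes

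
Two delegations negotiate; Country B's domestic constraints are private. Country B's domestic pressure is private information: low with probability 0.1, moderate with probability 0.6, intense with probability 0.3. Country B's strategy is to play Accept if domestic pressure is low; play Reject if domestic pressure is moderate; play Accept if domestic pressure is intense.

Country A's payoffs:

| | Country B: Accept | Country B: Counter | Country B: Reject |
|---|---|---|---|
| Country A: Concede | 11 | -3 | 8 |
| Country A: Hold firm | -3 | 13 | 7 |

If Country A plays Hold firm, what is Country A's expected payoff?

3

E[Hold firm] = 0.1·(-3) + 0.6·7 + 0.3·(-3) = (-0.3) + 4.2 + (-0.9) = 3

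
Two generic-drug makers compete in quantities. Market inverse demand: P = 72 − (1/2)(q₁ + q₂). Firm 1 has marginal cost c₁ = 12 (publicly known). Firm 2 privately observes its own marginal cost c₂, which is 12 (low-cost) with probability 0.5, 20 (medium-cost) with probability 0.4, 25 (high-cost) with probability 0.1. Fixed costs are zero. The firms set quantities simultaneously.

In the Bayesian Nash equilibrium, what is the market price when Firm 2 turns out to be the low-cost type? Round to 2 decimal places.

31.25

Type-c best response for Firm 2: q₂(c) = (72 − c) − q₁/2.
Firm 1 maximizes expected profit; its first-order condition is 72 − q₁ − (1/2)E[q₂] − 12 = 0.
Substituting E[q₂] and solving: E[c₂] = 16.5, so q₁ = (72 − 2·12 + 16.5)/(3/2) = 43.
q₂(low-cost) = 38.5, so P = 72 − (1/2)·(43 + 38.5) = 31.25.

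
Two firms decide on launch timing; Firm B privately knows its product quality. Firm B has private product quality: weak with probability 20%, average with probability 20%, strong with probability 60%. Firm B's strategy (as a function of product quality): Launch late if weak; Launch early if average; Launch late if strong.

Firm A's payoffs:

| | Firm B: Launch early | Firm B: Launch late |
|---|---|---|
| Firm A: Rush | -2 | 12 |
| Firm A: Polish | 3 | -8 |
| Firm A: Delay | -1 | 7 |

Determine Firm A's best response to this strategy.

Rush

Compute Firm A's expected payoff for each action, taking the expectation over Firm B's type.
E[Rush] = 0.2·(12) + 0.2·(-2) + 0.6·(12) = 9.2
E[Polish] = 0.2·(-8) + 0.2·(3) + 0.6·(-8) = -5.8
E[Delay] = 0.2·(7) + 0.2·(-1) + 0.6·(7) = 5.4
Best response: Rush (9.2 is the largest).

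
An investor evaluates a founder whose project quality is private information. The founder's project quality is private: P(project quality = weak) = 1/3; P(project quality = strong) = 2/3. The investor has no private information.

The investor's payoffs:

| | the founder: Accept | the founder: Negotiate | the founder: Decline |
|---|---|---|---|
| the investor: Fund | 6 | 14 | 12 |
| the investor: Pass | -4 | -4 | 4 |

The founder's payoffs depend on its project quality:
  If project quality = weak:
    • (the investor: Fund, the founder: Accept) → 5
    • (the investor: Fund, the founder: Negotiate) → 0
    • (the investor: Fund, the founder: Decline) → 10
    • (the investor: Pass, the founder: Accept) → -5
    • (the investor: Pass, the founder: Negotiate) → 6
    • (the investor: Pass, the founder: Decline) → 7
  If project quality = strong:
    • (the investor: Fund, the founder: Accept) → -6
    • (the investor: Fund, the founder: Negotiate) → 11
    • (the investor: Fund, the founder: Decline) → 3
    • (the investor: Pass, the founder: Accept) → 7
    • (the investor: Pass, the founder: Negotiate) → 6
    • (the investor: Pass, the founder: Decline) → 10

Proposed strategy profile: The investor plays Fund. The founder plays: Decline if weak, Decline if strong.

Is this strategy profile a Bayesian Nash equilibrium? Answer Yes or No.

The investor plays Fund: E[Fund] = 1/3·(12) + 2/3·(12) = 12; E[Pass] = 4. Best-responding. ✓
The founder (project quality weak), facing Fund: Accept gives 5, Negotiate gives 0, Decline gives 10. Proposed Decline is best. ✓
The founder (project quality strong), facing Fund: Accept gives -6, Negotiate gives 11, Decline gives 3. Proposed Decline is not best — profitable deviation exists. ✗

No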